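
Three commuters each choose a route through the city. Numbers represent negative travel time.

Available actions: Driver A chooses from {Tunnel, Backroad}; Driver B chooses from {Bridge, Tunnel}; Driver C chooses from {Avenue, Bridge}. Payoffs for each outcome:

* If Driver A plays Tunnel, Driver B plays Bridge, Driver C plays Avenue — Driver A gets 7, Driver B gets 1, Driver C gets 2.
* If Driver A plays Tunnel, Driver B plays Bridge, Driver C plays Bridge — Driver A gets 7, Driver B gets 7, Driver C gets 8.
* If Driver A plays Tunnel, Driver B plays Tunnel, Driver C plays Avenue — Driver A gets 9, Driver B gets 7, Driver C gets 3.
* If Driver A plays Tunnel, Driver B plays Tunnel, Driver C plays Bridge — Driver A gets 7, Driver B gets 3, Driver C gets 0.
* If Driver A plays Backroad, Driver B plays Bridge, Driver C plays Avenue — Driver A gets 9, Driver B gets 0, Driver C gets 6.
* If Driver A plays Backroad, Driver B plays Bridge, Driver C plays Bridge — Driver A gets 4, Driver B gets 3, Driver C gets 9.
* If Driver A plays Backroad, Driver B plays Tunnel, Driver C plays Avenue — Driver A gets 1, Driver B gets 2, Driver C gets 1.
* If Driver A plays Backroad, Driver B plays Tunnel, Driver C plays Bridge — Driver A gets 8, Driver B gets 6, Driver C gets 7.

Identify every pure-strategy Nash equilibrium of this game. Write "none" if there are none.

Pure-strategy Nash equilibria: (Tunnel, Bridge, Bridge) and (Tunnel, Tunnel, Avenue) and (Backroad, Tunnel, Bridge)

For each player, find the best response to each opponent profile; mutual best responses are the pure NE.
Driver A against (Bridge, Avenue): payoffs 7, 9 → best response Backroad.
Driver A against (Bridge, Bridge): payoffs 7, 4 → best response Tunnel.
Driver A against (Tunnel, Avenue): payoffs 9, 1 → best response Tunnel.
Driver A against (Tunnel, Bridge): payoffs 7, 8 → best response Backroad.
Driver B against (Tunnel, Avenue): payoffs 1, 7 → best response Tunnel.
Driver B against (Tunnel, Bridge): payoffs 7, 3 → best response Bridge.
Driver B against (Backroad, Avenue): payoffs 0, 2 → best response Tunnel.
Driver B against (Backroad, Bridge): payoffs 3, 6 → best response Tunnel.
Driver C against (Tunnel, Bridge): payoffs 2, 8 → best response Bridge.
Driver C against (Tunnel, Tunnel): payoffs 3, 0 → best response Avenue.
Driver C against (Backroad, Bridge): payoffs 6, 9 → best response Bridge.
Driver C against (Backroad, Tunnel): payoffs 1, 7 → best response Bridge.
Mutual best responses: (Tunnel, Bridge, Bridge); (Tunnel, Tunnel, Avenue); (Backroad, Tunnel, Bridge).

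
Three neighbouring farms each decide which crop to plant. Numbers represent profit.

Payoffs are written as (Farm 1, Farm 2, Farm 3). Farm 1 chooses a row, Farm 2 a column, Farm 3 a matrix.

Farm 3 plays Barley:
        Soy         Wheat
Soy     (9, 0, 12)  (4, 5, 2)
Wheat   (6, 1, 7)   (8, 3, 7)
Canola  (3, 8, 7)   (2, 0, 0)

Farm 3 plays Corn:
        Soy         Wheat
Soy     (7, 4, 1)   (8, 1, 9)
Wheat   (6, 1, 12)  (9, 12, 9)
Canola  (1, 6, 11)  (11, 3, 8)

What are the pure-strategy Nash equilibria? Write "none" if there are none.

Farm 1 against (Soy, Barley): payoffs 9, 6, 3 → best response Soy.
Farm 1 against (Soy, Corn): payoffs 7, 6, 1 → best response Soy.
Farm 1 against (Wheat, Barley): payoffs 4, 8, 2 → best response Wheat.
Farm 1 against (Wheat, Corn): payoffs 8, 9, 11 → best response Canola.
Farm 2 against (Soy, Barley): payoffs 0, 5 → best response Wheat.
Farm 2 against (Soy, Corn): payoffs 4, 1 → best response Soy.
Farm 2 against (Wheat, Barley): payoffs 1, 3 → best response Wheat.
Farm 2 against (Wheat, Corn): payoffs 1, 12 → best response Wheat.
Farm 2 against (Canola, Barley): payoffs 8, 0 → best response Soy.
Farm 2 against (Canola, Corn): payoffs 6, 3 → best response Soy.
Farm 3 against (Soy, Soy): payoffs 12, 1 → best response Barley.
Farm 3 against (Soy, Wheat): payoffs 2, 9 → best response Corn.
Farm 3 against (Wheat, Soy): payoffs 7, 12 → best response Corn.
Farm 3 against (Wheat, Wheat): payoffs 7, 9 → best response Corn.
Farm 3 against (Canola, Soy): payoffs 7, 11 → best response Corn.
Farm 3 against (Canola, Wheat): payoffs 0, 8 → best response Corn.
No profile is a mutual best response for all players.

No pure-strategy Nash equilibrium.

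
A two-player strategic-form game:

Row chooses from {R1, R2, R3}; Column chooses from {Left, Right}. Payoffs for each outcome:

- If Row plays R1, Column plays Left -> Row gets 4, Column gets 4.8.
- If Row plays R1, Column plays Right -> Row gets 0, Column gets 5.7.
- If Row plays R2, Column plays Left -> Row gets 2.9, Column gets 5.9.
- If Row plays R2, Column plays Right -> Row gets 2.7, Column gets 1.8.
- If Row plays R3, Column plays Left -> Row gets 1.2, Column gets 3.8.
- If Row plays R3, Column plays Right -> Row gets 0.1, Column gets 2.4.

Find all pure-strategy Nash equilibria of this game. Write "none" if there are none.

(R1, Left): Column can switch to Right (4.8 → 5.7). Not NE.
(R1, Right): Row can switch to R2 (0 → 2.7). Not NE.
(R2, Left): Row can switch to R1 (2.9 → 4). Not NE.
(R2, Right): Column can switch to Left (1.8 → 5.9). Not NE.
(R3, Left): Row can switch to R1 (1.2 → 4). Not NE.
(R3, Right): Row can switch to R2 (0.1 → 2.7). Not NE.

This game has no pure Nash equilibrium.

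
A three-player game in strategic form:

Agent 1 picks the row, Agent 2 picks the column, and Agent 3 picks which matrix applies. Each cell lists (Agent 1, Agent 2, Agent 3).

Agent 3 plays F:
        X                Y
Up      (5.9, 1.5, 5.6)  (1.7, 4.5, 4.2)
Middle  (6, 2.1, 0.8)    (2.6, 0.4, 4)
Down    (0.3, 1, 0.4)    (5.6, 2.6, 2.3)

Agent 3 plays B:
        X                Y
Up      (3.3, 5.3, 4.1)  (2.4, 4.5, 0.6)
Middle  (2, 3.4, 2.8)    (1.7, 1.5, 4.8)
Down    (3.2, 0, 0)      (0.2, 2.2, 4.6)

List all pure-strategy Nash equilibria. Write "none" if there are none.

Agent 1 against (X, F): payoffs 5.9, 6, 0.3 → best response Middle.
Agent 1 against (X, B): payoffs 3.3, 2, 3.2 → best response Up.
Agent 1 against (Y, F): payoffs 1.7, 2.6, 5.6 → best response Down.
Agent 1 against (Y, B): payoffs 2.4, 1.7, 0.2 → best response Up.
Agent 2 against (Up, F): payoffs 1.5, 4.5 → best response Y.
Agent 2 against (Up, B): payoffs 5.3, 4.5 → best response X.
Agent 2 against (Middle, F): payoffs 2.1, 0.4 → best response X.
Agent 2 against (Middle, B): payoffs 3.4, 1.5 → best response X.
Agent 2 against (Down, F): payoffs 1, 2.6 → best response Y.
Agent 2 against (Down, B): payoffs 0, 2.2 → best response Y.
Agent 3 against (Up, X): payoffs 5.6, 4.1 → best response F.
Agent 3 against (Up, Y): payoffs 4.2, 0.6 → best response F.
Agent 3 against (Middle, X): payoffs 0.8, 2.8 → best response B.
Agent 3 against (Middle, Y): payoffs 4, 4.8 → best response B.
Agent 3 against (Down, X): payoffs 0.4, 0 → best response F.
Agent 3 against (Down, Y): payoffs 2.3, 4.6 → best response B.
No profile is a mutual best response for all players.

This game has no pure Nash equilibrium.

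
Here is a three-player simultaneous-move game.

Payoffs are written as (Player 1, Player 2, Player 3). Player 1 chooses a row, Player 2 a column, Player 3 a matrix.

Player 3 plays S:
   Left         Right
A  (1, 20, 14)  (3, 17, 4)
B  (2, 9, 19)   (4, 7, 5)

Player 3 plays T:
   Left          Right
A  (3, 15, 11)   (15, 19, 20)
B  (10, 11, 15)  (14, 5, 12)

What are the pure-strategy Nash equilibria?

(A, Left, S): Player 1 can switch to B (1 → 2). Not NE.
(A, Left, T): Player 1 can switch to B (3 → 10). Not NE.
(A, Right, S): Player 1 can switch to B (3 → 4). Not NE.
(A, Right, T): Player 1 gets 15, best alternative 14; Player 2 gets 19, best alternative 15; Player 3 gets 20, best alternative 4. No profitable deviation — NE.
(B, Left, S): Player 1 gets 2, best alternative 1; Player 2 gets 9, best alternative 7; Player 3 gets 19, best alternative 15. No profitable deviation — NE.
(B, Left, T): Player 3 can switch to S (15 → 19). Not NE.
(B, Right, S): Player 2 can switch to Left (7 → 9). Not NE.
(B, Right, T): Player 1 can switch to A (14 → 15). Not NE.

The pure Nash equilibria are (A, Right, T) and (B, Left, S).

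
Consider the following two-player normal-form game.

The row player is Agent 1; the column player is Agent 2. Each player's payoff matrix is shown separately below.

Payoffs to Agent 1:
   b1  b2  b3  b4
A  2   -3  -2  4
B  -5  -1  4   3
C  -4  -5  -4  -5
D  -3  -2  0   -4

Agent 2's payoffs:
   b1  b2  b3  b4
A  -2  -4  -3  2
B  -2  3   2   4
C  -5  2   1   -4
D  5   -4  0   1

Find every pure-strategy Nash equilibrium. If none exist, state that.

(A, b1): Agent 2 can switch to b4 (-2 → 2). Not NE.
(A, b2): Agent 1 can switch to B (-3 → -1). Not NE.
(A, b3): Agent 1 can switch to B (-2 → 4). Not NE.
(A, b4): Agent 1 gets 4, best alternative 3; Agent 2 gets 2, best alternative -2. No profitable deviation — NE.
(B, b1): Agent 1 can switch to A (-5 → 2). Not NE.
(B, b2): Agent 2 can switch to b4 (3 → 4). Not NE.
(B, b3): Agent 2 can switch to b2 (2 → 3). Not NE.
(B, b4): Agent 1 can switch to A (3 → 4). Not NE.
(C, b1): Agent 1 can switch to A (-4 → 2). Not NE.
(The remaining 7 profiles each have a profitable deviation by the same check.)

The unique pure-strategy Nash equilibrium is (A, b4).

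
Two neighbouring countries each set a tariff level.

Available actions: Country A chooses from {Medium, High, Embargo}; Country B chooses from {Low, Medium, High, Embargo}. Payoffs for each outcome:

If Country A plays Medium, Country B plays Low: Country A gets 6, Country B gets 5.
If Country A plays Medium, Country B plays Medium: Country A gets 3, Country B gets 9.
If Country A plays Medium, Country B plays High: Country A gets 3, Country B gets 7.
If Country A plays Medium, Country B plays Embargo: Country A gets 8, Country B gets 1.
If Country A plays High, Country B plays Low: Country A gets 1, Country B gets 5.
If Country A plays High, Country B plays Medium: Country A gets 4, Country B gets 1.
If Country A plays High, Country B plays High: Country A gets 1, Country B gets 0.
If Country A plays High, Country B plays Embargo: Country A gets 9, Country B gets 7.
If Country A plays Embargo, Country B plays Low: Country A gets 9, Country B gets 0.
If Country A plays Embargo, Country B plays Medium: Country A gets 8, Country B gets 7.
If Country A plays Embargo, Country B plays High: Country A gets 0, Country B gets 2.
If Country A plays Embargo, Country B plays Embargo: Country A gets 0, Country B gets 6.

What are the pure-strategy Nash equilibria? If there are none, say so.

For each player, find the best response to each opponent profile; mutual best responses are the pure NE.
Country A against Low: payoffs 6, 1, 9 → best response Embargo.
Country A against Medium: payoffs 3, 4, 8 → best response Embargo.
Country A against High: payoffs 3, 1, 0 → best response Medium.
Country A against Embargo: payoffs 8, 9, 0 → best response High.
Country B against Medium: payoffs 5, 9, 7, 1 → best response Medium.
Country B against High: payoffs 5, 1, 0, 7 → best response Embargo.
Country B against Embargo: payoffs 0, 7, 2, 6 → best response Medium.
Mutual best responses: (High, Embargo); (Embargo, Medium).

Pure-strategy Nash equilibria: (High, Embargo) and (Embargo, Medium)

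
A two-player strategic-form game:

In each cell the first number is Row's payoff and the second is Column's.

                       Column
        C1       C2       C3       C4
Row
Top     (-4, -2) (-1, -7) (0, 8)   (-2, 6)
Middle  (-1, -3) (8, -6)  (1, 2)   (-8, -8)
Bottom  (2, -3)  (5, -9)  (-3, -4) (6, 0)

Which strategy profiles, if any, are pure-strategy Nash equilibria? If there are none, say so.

(Middle, C3) and (Bottom, C4)

Row against C1: payoffs -4, -1, 2 → best response Bottom.
Row against C2: payoffs -1, 8, 5 → best response Middle.
Row against C3: payoffs 0, 1, -3 → best response Middle.
Row against C4: payoffs -2, -8, 6 → best response Bottom.
Column against Top: payoffs -2, -7, 8, 6 → best response C3.
Column against Middle: payoffs -3, -6, 2, -8 → best response C3.
Column against Bottom: payoffs -3, -9, -4, 0 → best response C4.
Mutual best responses: (Middle, C3); (Bottom, C4).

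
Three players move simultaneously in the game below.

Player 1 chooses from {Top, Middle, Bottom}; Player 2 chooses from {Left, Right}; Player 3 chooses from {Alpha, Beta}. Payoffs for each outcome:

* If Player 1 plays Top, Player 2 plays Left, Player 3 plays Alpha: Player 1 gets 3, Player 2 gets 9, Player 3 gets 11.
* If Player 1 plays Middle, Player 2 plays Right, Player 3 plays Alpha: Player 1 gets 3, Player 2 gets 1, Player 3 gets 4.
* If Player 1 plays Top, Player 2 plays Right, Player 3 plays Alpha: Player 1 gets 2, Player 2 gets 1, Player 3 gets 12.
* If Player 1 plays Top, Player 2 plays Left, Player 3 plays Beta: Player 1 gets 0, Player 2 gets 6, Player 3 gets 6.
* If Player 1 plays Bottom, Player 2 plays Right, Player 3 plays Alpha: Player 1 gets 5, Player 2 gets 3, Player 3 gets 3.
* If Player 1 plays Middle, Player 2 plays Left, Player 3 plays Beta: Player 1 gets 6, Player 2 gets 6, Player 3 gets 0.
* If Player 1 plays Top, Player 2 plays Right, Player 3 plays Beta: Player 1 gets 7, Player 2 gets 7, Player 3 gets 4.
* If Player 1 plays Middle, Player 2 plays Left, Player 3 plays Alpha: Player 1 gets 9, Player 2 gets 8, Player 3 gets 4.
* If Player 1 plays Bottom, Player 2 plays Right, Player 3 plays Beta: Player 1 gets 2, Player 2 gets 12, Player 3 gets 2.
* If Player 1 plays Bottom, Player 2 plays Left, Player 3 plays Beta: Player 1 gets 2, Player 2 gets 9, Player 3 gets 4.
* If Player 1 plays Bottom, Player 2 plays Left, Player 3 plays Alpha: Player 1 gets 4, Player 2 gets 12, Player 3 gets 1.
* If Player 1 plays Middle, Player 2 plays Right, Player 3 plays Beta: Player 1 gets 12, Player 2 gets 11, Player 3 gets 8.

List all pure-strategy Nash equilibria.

Mark each player's best response to every combination of opponents' strategies; a profile where every player is best-responding is a pure Nash equilibrium.
Player 1 against (Left, Alpha): payoffs 3, 9, 4 → best response Middle.
Player 1 against (Left, Beta): payoffs 0, 6, 2 → best response Middle.
Player 1 against (Right, Alpha): payoffs 2, 3, 5 → best response Bottom.
Player 1 against (Right, Beta): payoffs 7, 12, 2 → best response Middle.
Player 2 against (Top, Alpha): payoffs 9, 1 → best response Left.
Player 2 against (Top, Beta): payoffs 6, 7 → best response Right.
Player 2 against (Middle, Alpha): payoffs 8, 1 → best response Left.
Player 2 against (Middle, Beta): payoffs 6, 11 → best response Right.
Player 2 against (Bottom, Alpha): payoffs 12, 3 → best response Left.
Player 2 against (Bottom, Beta): payoffs 9, 12 → best response Right.
Player 3 against (Top, Left): payoffs 11, 6 → best response Alpha.
Player 3 against (Top, Right): payoffs 12, 4 → best response Alpha.
Player 3 against (Middle, Left): payoffs 4, 0 → best response Alpha.
Player 3 against (Middle, Right): payoffs 4, 8 → best response Beta.
Player 3 against (Bottom, Left): payoffs 1, 4 → best response Beta.
Player 3 against (Bottom, Right): payoffs 3, 2 → best response Alpha.
Mutual best responses: (Middle, Left, Alpha); (Middle, Right, Beta).

The pure Nash equilibria are (Middle, Left, Alpha) and (Middle, Right, Beta).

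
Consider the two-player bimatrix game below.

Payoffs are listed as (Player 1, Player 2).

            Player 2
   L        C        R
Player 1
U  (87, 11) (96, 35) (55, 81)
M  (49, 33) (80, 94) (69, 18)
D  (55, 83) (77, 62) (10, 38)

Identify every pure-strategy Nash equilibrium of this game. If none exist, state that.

Mark each player's best response to every combination of opponents' strategies; a profile where every player is best-responding is a pure Nash equilibrium.
Player 1 against L: payoffs 87, 49, 55 → best response U.
Player 1 against C: payoffs 96, 80, 77 → best response U.
Player 1 against R: payoffs 55, 69, 10 → best response M.
Player 2 against U: payoffs 11, 35, 81 → best response R.
Player 2 against M: payoffs 33, 94, 18 → best response C.
Player 2 against D: payoffs 83, 62, 38 → best response L.
No profile is a mutual best response for all players.

none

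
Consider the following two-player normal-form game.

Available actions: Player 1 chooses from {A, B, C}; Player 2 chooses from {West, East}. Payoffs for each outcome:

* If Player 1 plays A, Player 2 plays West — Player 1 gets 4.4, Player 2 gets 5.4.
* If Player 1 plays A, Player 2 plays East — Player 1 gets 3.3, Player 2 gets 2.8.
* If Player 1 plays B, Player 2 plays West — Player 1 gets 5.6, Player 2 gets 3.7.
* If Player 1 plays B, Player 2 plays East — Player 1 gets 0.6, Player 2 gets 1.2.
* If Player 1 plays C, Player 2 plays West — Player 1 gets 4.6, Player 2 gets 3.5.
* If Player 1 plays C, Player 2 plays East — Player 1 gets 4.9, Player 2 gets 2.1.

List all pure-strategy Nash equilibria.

For each strategy profile, look for a profitable unilateral deviation.
(A, West): Player 1 can switch to B (4.4 → 5.6). Not NE.
(A, East): Player 1 can switch to C (3.3 → 4.9). Not NE.
(B, West): Player 1 gets 5.6, best alternative 4.6; Player 2 gets 3.7, best alternative 1.2. No profitable deviation — NE.
(B, East): Player 1 can switch to A (0.6 → 3.3). Not NE.
(C, West): Player 1 can switch to B (4.6 → 5.6). Not NE.
(C, East): Player 2 can switch to West (2.1 → 3.5). Not NE.

Pure NE: (B, West)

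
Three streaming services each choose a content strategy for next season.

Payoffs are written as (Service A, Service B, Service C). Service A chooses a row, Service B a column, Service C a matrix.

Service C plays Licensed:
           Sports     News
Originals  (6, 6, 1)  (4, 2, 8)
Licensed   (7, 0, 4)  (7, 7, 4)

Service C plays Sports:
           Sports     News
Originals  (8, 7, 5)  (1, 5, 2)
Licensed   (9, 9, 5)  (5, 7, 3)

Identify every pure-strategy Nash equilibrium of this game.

Pure-strategy Nash equilibria: (Licensed, Sports, Sports); (Licensed, News, Licensed)

(Originals, Sports, Licensed): Service A can switch to Licensed (6 → 7). Not NE.
(Originals, Sports, Sports): Service A can switch to Licensed (8 → 9). Not NE.
(Originals, News, Licensed): Service A can switch to Licensed (4 → 7). Not NE.
(Originals, News, Sports): Service A can switch to Licensed (1 → 5). Not NE.
(Licensed, Sports, Licensed): Service B can switch to News (0 → 7). Not NE.
(Licensed, Sports, Sports): Service A gets 9, best alternative 8; Service B gets 9, best alternative 7; Service C gets 5, best alternative 4. No profitable deviation — NE.
(Licensed, News, Licensed): Service A gets 7, best alternative 4; Service B gets 7, best alternative 0; Service C gets 4, best alternative 3. No profitable deviation — NE.
(Licensed, News, Sports): Service B can switch to Sports (7 → 9). Not NE.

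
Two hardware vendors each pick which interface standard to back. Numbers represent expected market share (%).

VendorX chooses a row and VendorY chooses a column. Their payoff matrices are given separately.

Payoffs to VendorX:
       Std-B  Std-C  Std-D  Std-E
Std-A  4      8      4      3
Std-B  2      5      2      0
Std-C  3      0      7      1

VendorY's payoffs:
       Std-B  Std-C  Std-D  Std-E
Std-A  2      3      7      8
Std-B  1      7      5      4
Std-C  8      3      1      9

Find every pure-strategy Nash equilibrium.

For each strategy profile, look for a profitable unilateral deviation.
(Std-A, Std-B): VendorY can switch to Std-C (2 → 3). Not NE.
(Std-A, Std-C): VendorY can switch to Std-D (3 → 7). Not NE.
(Std-A, Std-D): VendorX can switch to Std-C (4 → 7). Not NE.
(Std-A, Std-E): VendorX gets 3, best alternative 1; VendorY gets 8, best alternative 7. No profitable deviation — NE.
(Std-B, Std-B): VendorX can switch to Std-A (2 → 4). Not NE.
(Std-B, Std-C): VendorX can switch to Std-A (5 → 8). Not NE.
(Std-B, Std-D): VendorX can switch to Std-A (2 → 4). Not NE.
(The remaining 5 profiles each have a profitable deviation by the same check.)

The unique pure-strategy Nash equilibrium is (Std-A, Std-E).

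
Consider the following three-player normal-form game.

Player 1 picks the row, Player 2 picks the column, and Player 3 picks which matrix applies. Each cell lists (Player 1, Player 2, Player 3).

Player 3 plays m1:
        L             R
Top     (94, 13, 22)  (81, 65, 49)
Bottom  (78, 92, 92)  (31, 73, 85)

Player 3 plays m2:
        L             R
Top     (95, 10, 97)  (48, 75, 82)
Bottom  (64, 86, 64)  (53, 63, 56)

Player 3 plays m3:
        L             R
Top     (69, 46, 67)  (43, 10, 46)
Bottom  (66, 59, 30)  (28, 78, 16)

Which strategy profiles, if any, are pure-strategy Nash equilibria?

This game has no pure Nash equilibrium.

Player 1 against (L, m1): payoffs 94, 78 → best response Top.
Player 1 against (L, m2): payoffs 95, 64 → best response Top.
Player 1 against (L, m3): payoffs 69, 66 → best response Top.
Player 1 against (R, m1): payoffs 81, 31 → best response Top.
Player 1 against (R, m2): payoffs 48, 53 → best response Bottom.
Player 1 against (R, m3): payoffs 43, 28 → best response Top.
Player 2 against (Top, m1): payoffs 13, 65 → best response R.
Player 2 against (Top, m2): payoffs 10, 75 → best response R.
Player 2 against (Top, m3): payoffs 46, 10 → best response L.
Player 2 against (Bottom, m1): payoffs 92, 73 → best response L.
Player 2 against (Bottom, m2): payoffs 86, 63 → best response L.
Player 2 against (Bottom, m3): payoffs 59, 78 → best response R.
Player 3 against (Top, L): payoffs 22, 97, 67 → best response m2.
Player 3 against (Top, R): payoffs 49, 82, 46 → best response m2.
Player 3 against (Bottom, L): payoffs 92, 64, 30 → best response m1.
Player 3 against (Bottom, R): payoffs 85, 56, 16 → best response m1.
No profile is a mutual best response for all players.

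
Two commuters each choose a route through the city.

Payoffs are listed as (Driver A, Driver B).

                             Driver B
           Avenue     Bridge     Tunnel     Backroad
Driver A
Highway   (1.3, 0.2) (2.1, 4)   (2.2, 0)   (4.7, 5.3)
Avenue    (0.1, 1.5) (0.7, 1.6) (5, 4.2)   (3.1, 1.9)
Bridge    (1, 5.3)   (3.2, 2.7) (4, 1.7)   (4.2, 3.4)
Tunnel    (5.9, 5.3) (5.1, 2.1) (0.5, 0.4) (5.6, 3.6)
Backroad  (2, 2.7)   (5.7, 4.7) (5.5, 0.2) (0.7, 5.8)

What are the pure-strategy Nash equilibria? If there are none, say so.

The unique pure-strategy Nash equilibrium is (Tunnel, Avenue).

Driver A against Avenue: payoffs 1.3, 0.1, 1, 5.9, 2 → best response Tunnel.
Driver A against Bridge: payoffs 2.1, 0.7, 3.2, 5.1, 5.7 → best response Backroad.
Driver A against Tunnel: payoffs 2.2, 5, 4, 0.5, 5.5 → best response Backroad.
Driver A against Backroad: payoffs 4.7, 3.1, 4.2, 5.6, 0.7 → best response Tunnel.
Driver B against Highway: payoffs 0.2, 4, 0, 5.3 → best response Backroad.
Driver B against Avenue: payoffs 1.5, 1.6, 4.2, 1.9 → best response Tunnel.
Driver B against Bridge: payoffs 5.3, 2.7, 1.7, 3.4 → best response Avenue.
Driver B against Tunnel: payoffs 5.3, 2.1, 0.4, 3.6 → best response Avenue.
Driver B against Backroad: payoffs 2.7, 4.7, 0.2, 5.8 → best response Backroad.
Mutual best responses: (Tunnel, Avenue).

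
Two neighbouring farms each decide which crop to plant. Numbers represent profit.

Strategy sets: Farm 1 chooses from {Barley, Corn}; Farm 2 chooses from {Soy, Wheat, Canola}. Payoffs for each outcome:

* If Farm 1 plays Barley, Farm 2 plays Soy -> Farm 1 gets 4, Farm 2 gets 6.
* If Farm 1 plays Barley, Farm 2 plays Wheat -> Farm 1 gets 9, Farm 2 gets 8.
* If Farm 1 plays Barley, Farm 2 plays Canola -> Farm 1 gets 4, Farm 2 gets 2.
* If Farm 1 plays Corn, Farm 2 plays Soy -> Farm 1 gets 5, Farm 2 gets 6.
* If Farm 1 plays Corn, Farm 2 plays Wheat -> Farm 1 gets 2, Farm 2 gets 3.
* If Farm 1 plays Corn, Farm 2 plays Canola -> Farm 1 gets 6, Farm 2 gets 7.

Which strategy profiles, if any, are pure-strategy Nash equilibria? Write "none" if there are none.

For each player, find the best response to each opponent profile; mutual best responses are the pure NE.
Farm 1 against Soy: payoffs 4, 5 → best response Corn.
Farm 1 against Wheat: payoffs 9, 2 → best response Barley.
Farm 1 against Canola: payoffs 4, 6 → best response Corn.
Farm 2 against Barley: payoffs 6, 8, 2 → best response Wheat.
Farm 2 against Corn: payoffs 6, 3, 7 → best response Canola.
Mutual best responses: (Barley, Wheat); (Corn, Canola).

Pure-strategy Nash equilibria: (Barley, Wheat) and (Corn, Canola)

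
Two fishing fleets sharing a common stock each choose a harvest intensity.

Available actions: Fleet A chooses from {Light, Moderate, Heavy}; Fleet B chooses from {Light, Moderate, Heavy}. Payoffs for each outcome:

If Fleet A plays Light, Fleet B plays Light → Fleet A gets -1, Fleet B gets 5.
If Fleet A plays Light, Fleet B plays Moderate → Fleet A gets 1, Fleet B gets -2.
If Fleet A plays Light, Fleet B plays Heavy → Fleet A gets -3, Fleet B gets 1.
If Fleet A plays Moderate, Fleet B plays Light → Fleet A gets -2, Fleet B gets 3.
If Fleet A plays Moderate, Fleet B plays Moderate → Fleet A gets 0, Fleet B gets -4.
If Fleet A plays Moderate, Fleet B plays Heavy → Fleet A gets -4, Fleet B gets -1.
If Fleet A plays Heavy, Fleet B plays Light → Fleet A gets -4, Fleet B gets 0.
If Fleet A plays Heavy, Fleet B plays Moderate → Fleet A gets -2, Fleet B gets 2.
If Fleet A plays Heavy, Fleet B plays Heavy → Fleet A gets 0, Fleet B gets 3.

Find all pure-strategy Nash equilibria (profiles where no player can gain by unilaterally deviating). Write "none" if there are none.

Fleet A against Light: payoffs -1, -2, -4 → best response Light.
Fleet A against Moderate: payoffs 1, 0, -2 → best response Light.
Fleet A against Heavy: payoffs -3, -4, 0 → best response Heavy.
Fleet B against Light: payoffs 5, -2, 1 → best response Light.
Fleet B against Moderate: payoffs 3, -4, -1 → best response Light.
Fleet B against Heavy: payoffs 0, 2, 3 → best response Heavy.
Mutual best responses: (Light, Light); (Heavy, Heavy).

(Light, Light), (Heavy, Heavy)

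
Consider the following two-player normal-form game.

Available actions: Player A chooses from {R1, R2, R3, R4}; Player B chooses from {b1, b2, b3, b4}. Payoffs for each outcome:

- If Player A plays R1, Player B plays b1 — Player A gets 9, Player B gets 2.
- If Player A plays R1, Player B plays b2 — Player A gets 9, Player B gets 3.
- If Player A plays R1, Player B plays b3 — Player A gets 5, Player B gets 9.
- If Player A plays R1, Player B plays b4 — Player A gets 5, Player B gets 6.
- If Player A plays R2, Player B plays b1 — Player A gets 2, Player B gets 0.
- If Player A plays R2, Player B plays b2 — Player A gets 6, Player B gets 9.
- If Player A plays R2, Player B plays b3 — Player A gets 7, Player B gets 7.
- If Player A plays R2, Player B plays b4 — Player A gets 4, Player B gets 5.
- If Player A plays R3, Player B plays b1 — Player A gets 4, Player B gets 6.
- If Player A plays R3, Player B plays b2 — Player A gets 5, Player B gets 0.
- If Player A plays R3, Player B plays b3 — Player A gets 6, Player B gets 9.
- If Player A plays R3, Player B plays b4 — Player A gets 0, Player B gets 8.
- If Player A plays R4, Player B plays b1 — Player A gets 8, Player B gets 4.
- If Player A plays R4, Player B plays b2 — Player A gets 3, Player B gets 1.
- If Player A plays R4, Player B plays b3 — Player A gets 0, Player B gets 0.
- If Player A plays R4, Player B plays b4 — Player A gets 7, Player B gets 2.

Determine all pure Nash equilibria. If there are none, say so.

(R1, b1): Player B can switch to b2 (2 → 3). Not NE.
(R1, b2): Player B can switch to b3 (3 → 9). Not NE.
(R1, b3): Player A can switch to R2 (5 → 7). Not NE.
(R1, b4): Player A can switch to R4 (5 → 7). Not NE.
(R2, b1): Player A can switch to R1 (2 → 9). Not NE.
(R2, b2): Player A can switch to R1 (6 → 9). Not NE.
(R2, b3): Player B can switch to b2 (7 → 9). Not NE.
(R2, b4): Player A can switch to R1 (4 → 5). Not NE.
(R3, b1): Player A can switch to R1 (4 → 9). Not NE.
(R3, b2): Player A can switch to R1 (5 → 9). Not NE.
(The remaining 6 profiles each have a profitable deviation by the same check.)

This game has no pure Nash equilibrium.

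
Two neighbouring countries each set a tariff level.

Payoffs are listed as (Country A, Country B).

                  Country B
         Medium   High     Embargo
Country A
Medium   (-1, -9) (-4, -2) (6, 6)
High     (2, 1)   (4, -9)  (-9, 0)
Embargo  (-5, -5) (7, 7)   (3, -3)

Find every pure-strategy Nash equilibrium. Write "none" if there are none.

(Medium, Embargo), (High, Medium), (Embargo, High)

Country A against Medium: payoffs -1, 2, -5 → best response High.
Country A against High: payoffs -4, 4, 7 → best response Embargo.
Country A against Embargo: payoffs 6, -9, 3 → best response Medium.
Country B against Medium: payoffs -9, -2, 6 → best response Embargo.
Country B against High: payoffs 1, -9, 0 → best response Medium.
Country B against Embargo: payoffs -5, 7, -3 → best response High.
Mutual best responses: (Medium, Embargo); (High, Medium); (Embargo, High).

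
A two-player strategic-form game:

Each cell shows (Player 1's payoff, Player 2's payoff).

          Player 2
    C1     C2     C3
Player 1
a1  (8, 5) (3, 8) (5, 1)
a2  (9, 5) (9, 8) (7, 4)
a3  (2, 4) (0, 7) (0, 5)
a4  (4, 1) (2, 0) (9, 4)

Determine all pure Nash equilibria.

Pure-strategy Nash equilibria: (a2, C2), (a4, C3)

Mark each player's best response to every combination of opponents' strategies; a profile where every player is best-responding is a pure Nash equilibrium.
Player 1 against C1: payoffs 8, 9, 2, 4 → best response a2.
Player 1 against C2: payoffs 3, 9, 0, 2 → best response a2.
Player 1 against C3: payoffs 5, 7, 0, 9 → best response a4.
Player 2 against a1: payoffs 5, 8, 1 → best response C2.
Player 2 against a2: payoffs 5, 8, 4 → best response C2.
Player 2 against a3: payoffs 4, 7, 5 → best response C2.
Player 2 against a4: payoffs 1, 0, 4 → best response C3.
Mutual best responses: (a2, C2); (a4, C3).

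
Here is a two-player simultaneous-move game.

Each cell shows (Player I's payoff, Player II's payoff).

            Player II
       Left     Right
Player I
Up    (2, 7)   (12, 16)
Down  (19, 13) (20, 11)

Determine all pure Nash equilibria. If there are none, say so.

Player I against Left: payoffs 2, 19 → best response Down.
Player I against Right: payoffs 12, 20 → best response Down.
Player II against Up: payoffs 7, 16 → best response Right.
Player II against Down: payoffs 13, 11 → best response Left.
Mutual best responses: (Down, Left).

The unique pure-strategy Nash equilibrium is (Down, Left).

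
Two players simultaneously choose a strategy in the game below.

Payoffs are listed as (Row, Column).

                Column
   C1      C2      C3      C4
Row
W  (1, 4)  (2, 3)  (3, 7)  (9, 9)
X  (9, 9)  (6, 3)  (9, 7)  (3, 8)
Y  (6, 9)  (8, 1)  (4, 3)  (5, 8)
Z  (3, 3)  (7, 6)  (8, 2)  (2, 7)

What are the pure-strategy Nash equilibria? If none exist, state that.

(W, C1): Row can switch to X (1 → 9). Not NE.
(W, C2): Row can switch to X (2 → 6). Not NE.
(W, C3): Row can switch to X (3 → 9). Not NE.
(W, C4): Row gets 9, best alternative 5; Column gets 9, best alternative 7. No profitable deviation — NE.
(X, C1): Row gets 9, best alternative 6; Column gets 9, best alternative 8. No profitable deviation — NE.
(X, C2): Row can switch to Y (6 → 8). Not NE.
(X, C3): Column can switch to C1 (7 → 9). Not NE.
(X, C4): Row can switch to W (3 → 9). Not NE.
(Y, C1): Row can switch to X (6 → 9). Not NE.
(Y, C2): Column can switch to C1 (1 → 9). Not NE.
(Y, C3): Row can switch to X (4 → 9). Not NE.
(Y, C4): Row can switch to W (5 → 9). Not NE.
(Z, C1): Row can switch to X (3 → 9). Not NE.
(Z, C2): Row can switch to Y (7 → 8). Not NE.
(The remaining 2 profiles each have a profitable deviation by the same check.)

(W, C4); (X, C1)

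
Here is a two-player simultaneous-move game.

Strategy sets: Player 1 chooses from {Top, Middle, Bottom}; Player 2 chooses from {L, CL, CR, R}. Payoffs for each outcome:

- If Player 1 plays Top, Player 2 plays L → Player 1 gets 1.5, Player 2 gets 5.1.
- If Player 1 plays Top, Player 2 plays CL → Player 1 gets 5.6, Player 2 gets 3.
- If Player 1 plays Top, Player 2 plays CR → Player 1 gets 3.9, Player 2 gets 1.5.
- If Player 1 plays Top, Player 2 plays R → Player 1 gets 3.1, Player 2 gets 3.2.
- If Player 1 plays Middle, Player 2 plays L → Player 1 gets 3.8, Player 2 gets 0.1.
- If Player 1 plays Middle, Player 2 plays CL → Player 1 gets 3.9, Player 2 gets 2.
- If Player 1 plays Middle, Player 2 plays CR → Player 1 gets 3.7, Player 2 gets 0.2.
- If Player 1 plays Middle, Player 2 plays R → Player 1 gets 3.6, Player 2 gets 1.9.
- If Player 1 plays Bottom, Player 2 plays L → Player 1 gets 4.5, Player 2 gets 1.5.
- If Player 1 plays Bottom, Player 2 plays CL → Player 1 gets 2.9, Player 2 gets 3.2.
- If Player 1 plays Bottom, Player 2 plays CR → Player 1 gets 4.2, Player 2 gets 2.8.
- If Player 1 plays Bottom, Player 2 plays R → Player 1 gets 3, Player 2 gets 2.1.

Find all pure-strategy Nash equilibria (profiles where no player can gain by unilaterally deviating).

This game has no pure Nash equilibrium.

For each strategy profile, look for a profitable unilateral deviation.
(Top, L): Player 1 can switch to Middle (1.5 → 3.8). Not NE.
(Top, CL): Player 2 can switch to L (3 → 5.1). Not NE.
(Top, CR): Player 1 can switch to Bottom (3.9 → 4.2). Not NE.
(Top, R): Player 1 can switch to Middle (3.1 → 3.6). Not NE.
(Middle, L): Player 1 can switch to Bottom (3.8 → 4.5). Not NE.
(Middle, CL): Player 1 can switch to Top (3.9 → 5.6). Not NE.
(Middle, CR): Player 1 can switch to Top (3.7 → 3.9). Not NE.
(Middle, R): Player 2 can switch to CL (1.9 → 2). Not NE.
(The remaining 4 profiles each have a profitable deviation by the same check.)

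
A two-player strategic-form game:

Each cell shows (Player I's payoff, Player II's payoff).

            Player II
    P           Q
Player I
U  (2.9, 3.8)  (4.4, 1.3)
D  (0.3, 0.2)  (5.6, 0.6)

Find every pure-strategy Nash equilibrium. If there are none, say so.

(U, P) and (D, Q)

(U, P): Player I gets 2.9, best alternative 0.3; Player II gets 3.8, best alternative 1.3. No profitable deviation — NE.
(U, Q): Player I can switch to D (4.4 → 5.6). Not NE.
(D, P): Player I can switch to U (0.3 → 2.9). Not NE.
(D, Q): Player I gets 5.6, best alternative 4.4; Player II gets 0.6, best alternative 0.2. No profitable deviation — NE.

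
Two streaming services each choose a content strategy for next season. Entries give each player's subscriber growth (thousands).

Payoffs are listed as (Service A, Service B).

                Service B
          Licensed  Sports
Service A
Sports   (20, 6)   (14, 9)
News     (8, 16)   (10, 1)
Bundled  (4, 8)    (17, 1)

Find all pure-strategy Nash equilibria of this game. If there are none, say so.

This game has no pure Nash equilibrium.

Check each profile: it is a Nash equilibrium iff no player can strictly gain by switching unilaterally.
(Sports, Licensed): Service B can switch to Sports (6 → 9). Not NE.
(Sports, Sports): Service A can switch to Bundled (14 → 17). Not NE.
(News, Licensed): Service A can switch to Sports (8 → 20). Not NE.
(News, Sports): Service A can switch to Sports (10 → 14). Not NE.
(Bundled, Licensed): Service A can switch to Sports (4 → 20). Not NE.
(Bundled, Sports): Service B can switch to Licensed (1 → 8). Not NE.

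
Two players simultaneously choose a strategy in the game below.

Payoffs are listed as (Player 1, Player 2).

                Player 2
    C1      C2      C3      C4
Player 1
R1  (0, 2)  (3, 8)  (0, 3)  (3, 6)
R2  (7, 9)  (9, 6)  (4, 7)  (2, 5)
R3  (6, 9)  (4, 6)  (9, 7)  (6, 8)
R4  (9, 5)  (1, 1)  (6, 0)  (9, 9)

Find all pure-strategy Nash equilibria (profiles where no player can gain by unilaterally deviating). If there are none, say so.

The unique pure-strategy Nash equilibrium is (R4, C4).

Player 1 against C1: payoffs 0, 7, 6, 9 → best response R4.
Player 1 against C2: payoffs 3, 9, 4, 1 → best response R2.
Player 1 against C3: payoffs 0, 4, 9, 6 → best response R3.
Player 1 against C4: payoffs 3, 2, 6, 9 → best response R4.
Player 2 against R1: payoffs 2, 8, 3, 6 → best response C2.
Player 2 against R2: payoffs 9, 6, 7, 5 → best response C1.
Player 2 against R3: payoffs 9, 6, 7, 8 → best response C1.
Player 2 against R4: payoffs 5, 1, 0, 9 → best response C4.
Mutual best responses: (R4, C4).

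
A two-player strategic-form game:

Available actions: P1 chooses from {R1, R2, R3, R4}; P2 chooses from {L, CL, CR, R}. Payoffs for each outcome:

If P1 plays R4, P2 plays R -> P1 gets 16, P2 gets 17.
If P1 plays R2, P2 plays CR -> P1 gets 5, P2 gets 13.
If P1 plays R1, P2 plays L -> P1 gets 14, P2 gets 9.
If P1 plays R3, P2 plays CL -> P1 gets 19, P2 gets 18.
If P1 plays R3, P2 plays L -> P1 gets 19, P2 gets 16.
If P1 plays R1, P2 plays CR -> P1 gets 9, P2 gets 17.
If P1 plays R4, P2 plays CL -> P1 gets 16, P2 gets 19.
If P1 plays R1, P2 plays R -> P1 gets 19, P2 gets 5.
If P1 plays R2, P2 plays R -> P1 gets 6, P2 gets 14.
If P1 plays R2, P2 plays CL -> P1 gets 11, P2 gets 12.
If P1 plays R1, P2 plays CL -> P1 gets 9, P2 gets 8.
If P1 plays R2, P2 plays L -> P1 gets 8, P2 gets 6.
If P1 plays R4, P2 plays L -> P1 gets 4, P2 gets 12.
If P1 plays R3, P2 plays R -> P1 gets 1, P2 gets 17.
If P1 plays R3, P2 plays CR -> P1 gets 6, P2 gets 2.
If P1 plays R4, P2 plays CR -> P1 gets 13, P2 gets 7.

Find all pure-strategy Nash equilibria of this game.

P1 against L: payoffs 14, 8, 19, 4 → best response R3.
P1 against CL: payoffs 9, 11, 19, 16 → best response R3.
P1 against CR: payoffs 9, 5, 6, 13 → best response R4.
P1 against R: payoffs 19, 6, 1, 16 → best response R1.
P2 against R1: payoffs 9, 8, 17, 5 → best response CR.
P2 against R2: payoffs 6, 12, 13, 14 → best response R.
P2 against R3: payoffs 16, 18, 2, 17 → best response CL.
P2 against R4: payoffs 12, 19, 7, 17 → best response CL.
Mutual best responses: (R3, CL).

(R3, CL)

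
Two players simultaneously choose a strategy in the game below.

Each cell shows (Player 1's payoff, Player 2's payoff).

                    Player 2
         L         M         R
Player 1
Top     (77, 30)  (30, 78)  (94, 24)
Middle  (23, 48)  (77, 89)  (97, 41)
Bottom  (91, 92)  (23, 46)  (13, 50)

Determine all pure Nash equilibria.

Player 1 against L: payoffs 77, 23, 91 → best response Bottom.
Player 1 against M: payoffs 30, 77, 23 → best response Middle.
Player 1 against R: payoffs 94, 97, 13 → best response Middle.
Player 2 against Top: payoffs 30, 78, 24 → best response M.
Player 2 against Middle: payoffs 48, 89, 41 → best response M.
Player 2 against Bottom: payoffs 92, 46, 50 → best response L.
Mutual best responses: (Middle, M); (Bottom, L).

The pure Nash equilibria are (Middle, M); (Bottom, L).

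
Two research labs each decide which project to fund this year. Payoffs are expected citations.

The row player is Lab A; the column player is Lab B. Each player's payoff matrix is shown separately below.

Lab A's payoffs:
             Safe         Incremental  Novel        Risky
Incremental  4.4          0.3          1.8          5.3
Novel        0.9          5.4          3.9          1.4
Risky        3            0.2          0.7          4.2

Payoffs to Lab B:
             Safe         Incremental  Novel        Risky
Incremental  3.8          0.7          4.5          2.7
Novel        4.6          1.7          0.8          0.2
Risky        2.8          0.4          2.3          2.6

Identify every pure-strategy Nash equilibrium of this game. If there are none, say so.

There is no pure-strategy Nash equilibrium.

Lab A against Safe: payoffs 4.4, 0.9, 3 → best response Incremental.
Lab A against Incremental: payoffs 0.3, 5.4, 0.2 → best response Novel.
Lab A against Novel: payoffs 1.8, 3.9, 0.7 → best response Novel.
Lab A against Risky: payoffs 5.3, 1.4, 4.2 → best response Incremental.
Lab B against Incremental: payoffs 3.8, 0.7, 4.5, 2.7 → best response Novel.
Lab B against Novel: payoffs 4.6, 1.7, 0.8, 0.2 → best response Safe.
Lab B against Risky: payoffs 2.8, 0.4, 2.3, 2.6 → best response Safe.
No profile is a mutual best response for all players.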